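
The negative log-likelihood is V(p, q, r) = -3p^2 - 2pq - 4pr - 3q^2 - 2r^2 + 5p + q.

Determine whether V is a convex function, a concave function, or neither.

concave

V is quadratic, so its Hessian is the constant matrix H = [[-6, -2, -4], [-2, -6, 0], [-4, 0, -4]].
Leading principal minors: -6, 32, -32.
Signs alternate −, +, − ⇒ H ≺ 0 ⇒ concave.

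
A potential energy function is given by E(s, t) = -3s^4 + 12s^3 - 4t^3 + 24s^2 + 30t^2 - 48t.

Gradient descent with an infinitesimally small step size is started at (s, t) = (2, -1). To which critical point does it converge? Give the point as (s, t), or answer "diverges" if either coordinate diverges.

E is separable, so gradient descent decouples: s follows -∂E/∂s, t follows -∂E/∂t.
∂E/∂s = -12s(s - 4)(s + 1); at s=2 this is 144, so s decreases.
∂E/∂t = -12(t - 4)(t - 1); at t=-1 this is -120, so t increases.
s converges to its nearest critical value 0 (a local min of the s-part); t converges to 1. The iterate converges to (0, 1).

(0, 1)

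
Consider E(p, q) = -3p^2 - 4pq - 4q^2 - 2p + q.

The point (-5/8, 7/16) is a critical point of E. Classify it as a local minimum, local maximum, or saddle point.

local maximum

The Hessian of E is constant: H = [[-6, -4], [-4, -8]].
det(H) = (-6)·(-8) − (-4)² = 32.
det(H) > 0 and tr(H) = -14 < 0, so H is negative definite and the point is a local maximum.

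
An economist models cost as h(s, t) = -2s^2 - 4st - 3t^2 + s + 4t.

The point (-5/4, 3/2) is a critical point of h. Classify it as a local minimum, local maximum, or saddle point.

local maximum

The Hessian of h is constant: H = [[-4, -4], [-4, -6]].
det(H) = (-4)·(-6) − (-4)² = 8.
det(H) > 0 and tr(H) = -10 < 0, so H is negative definite and the point is a local maximum.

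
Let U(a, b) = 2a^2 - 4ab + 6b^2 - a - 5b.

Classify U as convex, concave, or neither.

convex

U is quadratic, so its Hessian is the constant matrix H = [[4, -4], [-4, 12]].
det(H) = 32, tr(H) = 16.
det(H) > 0 and tr(H) > 0, so H is positive definite everywhere: convex.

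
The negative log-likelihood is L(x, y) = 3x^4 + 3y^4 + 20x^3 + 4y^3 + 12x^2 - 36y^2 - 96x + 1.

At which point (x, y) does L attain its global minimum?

(1, -3)

L(x,y) separates as P(x) + Q(y) + 1, so its minimum is min P + min Q + 1.
P'(x) = 12(x - 1)(x + 2)(x + 4) vanishes at x ∈ {-4, -2, 1}; Q'(y) = 12y(y - 2)(y + 3) vanishes at y ∈ {-3, 0, 2}.
Local minima of P (where P''>0): P(-4)=64, P(1)=-61. Local minima of Q: Q(-3)=-189, Q(2)=-64.
So the global minimum of L is P(1) + Q(-3) + 1 = -61 − 189 + 1 = -249, attained at (1, -3).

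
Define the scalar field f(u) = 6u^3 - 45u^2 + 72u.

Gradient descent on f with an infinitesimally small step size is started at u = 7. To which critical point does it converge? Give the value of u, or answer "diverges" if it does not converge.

f'(u) = 18(u - 4)(u - 1), so f'(7) = 324.
Gradient descent moves in the -f' direction, i.e. u is decreasing.
The nearest critical point in that direction is u = 4, where f'' = 54 > 0 (a local minimum). The iterate converges there.

4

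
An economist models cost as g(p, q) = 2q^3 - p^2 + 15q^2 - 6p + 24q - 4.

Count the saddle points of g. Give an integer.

1

g separates as a function of p plus a function of q, so ∇g=0 decouples.
∂g/∂p = -2(p + 3) = 0 at p ∈ {-3}; ∂g/∂q = 6(q + 1)(q + 4) = 0 at q ∈ {-4, -1}.
The Hessian is diagonal: diag(g_pp, g_qq). Second derivatives: g_pp(-3)=-2; g_qq(-4)=-18, g_qq(-1)=18.
Saddle points occur where the two diagonal entries have opposite signs: (-3, -1). Count: 1.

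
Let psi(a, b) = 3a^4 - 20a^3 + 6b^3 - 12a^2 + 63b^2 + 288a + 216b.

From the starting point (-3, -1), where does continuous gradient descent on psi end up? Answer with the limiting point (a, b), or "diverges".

(-2, -3)

psi is separable, so gradient descent decouples: a follows -∂psi/∂a, b follows -∂psi/∂b.
∂psi/∂a = 12(a - 4)(a - 3)(a + 2); at a=-3 this is -504, so a increases.
∂psi/∂b = 18(b + 3)(b + 4); at b=-1 this is 108, so b decreases.
a converges to its nearest critical value -2 (a local min of the a-part); b converges to -3. The iterate converges to (-2, -3).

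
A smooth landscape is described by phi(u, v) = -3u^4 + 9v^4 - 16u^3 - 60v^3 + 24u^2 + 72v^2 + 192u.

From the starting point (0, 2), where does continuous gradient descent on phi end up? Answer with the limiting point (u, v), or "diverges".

(-2, 4)

phi is separable, so gradient descent decouples: u follows -∂phi/∂u, v follows -∂phi/∂v.
∂phi/∂u = -12(u - 2)(u + 2)(u + 4); at u=0 this is 192, so u decreases.
∂phi/∂v = 36v(v - 4)(v - 1); at v=2 this is -144, so v increases.
u converges to its nearest critical value -2 (a local min of the u-part); v converges to 4. The iterate converges to (-2, 4).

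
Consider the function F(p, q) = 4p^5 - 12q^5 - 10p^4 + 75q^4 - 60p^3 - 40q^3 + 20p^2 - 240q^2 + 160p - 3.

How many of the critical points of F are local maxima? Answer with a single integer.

F separates as a function of p plus a function of q, so ∇F=0 decouples.
∂F/∂p = 20(p - 4)(p - 1)(p + 1)(p + 2) = 0 at p ∈ {-2, -1, 1, 4}; ∂F/∂q = -60q(q - 4)(q - 2)(q + 1) = 0 at q ∈ {-1, 0, 2, 4}.
The Hessian is diagonal: diag(F_pp, F_qq). Second derivatives: F_pp(-2)=-360, F_pp(-1)=200, F_pp(1)=-360, F_pp(4)=1800; F_qq(-1)=900, F_qq(0)=-480, F_qq(2)=720, F_qq(4)=-2400.
Local maxima occur where both diagonal entries negative: (-2, 0), (-2, 4), (1, 0), (1, 4). Count: 4.

4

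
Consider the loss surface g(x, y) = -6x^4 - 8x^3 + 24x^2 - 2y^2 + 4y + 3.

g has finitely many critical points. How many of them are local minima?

0

g separates as a function of x plus a function of y, so ∇g=0 decouples.
∂g/∂x = -24x(x - 1)(x + 2) = 0 at x ∈ {-2, 0, 1}; ∂g/∂y = -4(y - 1) = 0 at y ∈ {1}.
The Hessian is diagonal: diag(g_xx, g_yy). Second derivatives: g_xx(-2)=-144, g_xx(0)=48, g_xx(1)=-72; g_yy(1)=-4.
Local minima occur where both diagonal entries positive: none. Count: 0.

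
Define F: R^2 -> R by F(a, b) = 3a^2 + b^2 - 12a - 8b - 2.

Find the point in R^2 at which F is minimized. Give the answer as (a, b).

(2, 4)

F(a,b) separates as P(a) + Q(b) − 2, so its minimum is min P + min Q − 2.
P'(a) = 6a - 12 vanishes at a ∈ {2}; Q'(b) = 2b - 8 vanishes at b ∈ {4}.
Local minima of P (where P''>0): P(2)=-12. Local minima of Q: Q(4)=-16.
So the global minimum of F is P(2) + Q(4) − 2 = -12 − 16 − 2 = -30, attained at (2, 4).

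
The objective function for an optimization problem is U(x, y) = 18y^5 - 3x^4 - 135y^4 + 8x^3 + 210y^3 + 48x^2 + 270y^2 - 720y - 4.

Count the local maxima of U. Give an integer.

4

U separates as a function of x plus a function of y, so ∇U=0 decouples.
∂U/∂x = -12x(x - 4)(x + 2) = 0 at x ∈ {-2, 0, 4}; ∂U/∂y = 90(y - 4)(y - 2)(y - 1)(y + 1) = 0 at y ∈ {-1, 1, 2, 4}.
The Hessian is diagonal: diag(U_xx, U_yy). Second derivatives: U_xx(-2)=-144, U_xx(0)=96, U_xx(4)=-288; U_yy(-1)=-2700, U_yy(1)=540, U_yy(2)=-540, U_yy(4)=2700.
Local maxima occur where both diagonal entries negative: (-2, -1), (-2, 2), (4, -1), (4, 2). Count: 4.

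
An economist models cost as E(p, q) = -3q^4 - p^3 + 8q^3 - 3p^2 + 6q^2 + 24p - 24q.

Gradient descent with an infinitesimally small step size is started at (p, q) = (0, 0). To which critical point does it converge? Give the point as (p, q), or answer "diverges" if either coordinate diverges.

(-4, 1)

E is separable, so gradient descent decouples: p follows -∂E/∂p, q follows -∂E/∂q.
∂E/∂p = -3(p - 2)(p + 4); at p=0 this is 24, so p decreases.
∂E/∂q = -12(q - 2)(q - 1)(q + 1); at q=0 this is -24, so q increases.
p converges to its nearest critical value -4 (a local min of the p-part); q converges to 1. The iterate converges to (-4, 1).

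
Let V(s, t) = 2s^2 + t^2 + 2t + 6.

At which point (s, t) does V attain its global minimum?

(0, -1)

V(s,t) separates as P(s) + Q(t) + 6, so its minimum is min P + min Q + 6.
P'(s) = 4s vanishes at s ∈ {0}; Q'(t) = 2(t + 1) vanishes at t ∈ {-1}.
Local minima of P (where P''>0): P(0)=0. Local minima of Q: Q(-1)=-1.
So the global minimum of V is P(0) + Q(-1) + 6 = 0 − 1 + 6 = 5, attained at (0, -1).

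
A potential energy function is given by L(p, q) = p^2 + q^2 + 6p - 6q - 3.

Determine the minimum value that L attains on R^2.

L(p,q) separates as A(p) + B(q) − 3, so its minimum is min A + min B − 3.
A'(p) = 2p + 6 vanishes at p ∈ {-3}; B'(q) = 2q - 6 vanishes at q ∈ {3}.
Local minima of A (where A''>0): A(-3)=-9. Local minima of B: B(3)=-9.
So the global minimum of L is A(-3) + B(3) − 3 = -9 − 9 − 3 = -21, attained at (-3, 3).

-21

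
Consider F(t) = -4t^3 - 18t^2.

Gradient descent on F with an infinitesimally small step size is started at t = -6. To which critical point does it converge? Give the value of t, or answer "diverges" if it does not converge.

F'(t) = -12t(t + 3), so F'(-6) = -216.
Gradient descent moves in the -F' direction, i.e. t is increasing.
The nearest critical point in that direction is t = -3, where F'' = 36 > 0 (a local minimum). The iterate converges there.

-3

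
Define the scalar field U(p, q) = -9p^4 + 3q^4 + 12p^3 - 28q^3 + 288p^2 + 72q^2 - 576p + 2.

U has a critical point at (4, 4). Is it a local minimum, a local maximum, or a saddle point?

saddle point

The mixed partial ∂²U/∂p∂q is 0, so the Hessian at any point is diag(U_pp, U_qq) = diag(36(-3p^2 + 2p + 16), 12(3q^2 - 14q + 12)).
At (4, 4): H = diag(-864, 48).
The eigenvalues have opposite signs, so H is indefinite: a saddle point.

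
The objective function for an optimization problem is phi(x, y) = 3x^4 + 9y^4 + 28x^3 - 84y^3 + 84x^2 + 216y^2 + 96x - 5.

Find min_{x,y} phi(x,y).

-69

phi(x,y) separates as P(x) + Q(y) − 5, so its minimum is min P + min Q − 5.
P'(x) = 12(x + 1)(x + 2)(x + 4) vanishes at x ∈ {-4, -2, -1}; Q'(y) = 36y(y - 4)(y - 3) vanishes at y ∈ {0, 3, 4}.
Local minima of P (where P''>0): P(-4)=-64, P(-1)=-37. Local minima of Q: Q(0)=0, Q(4)=384.
So the global minimum of phi is P(-4) + Q(0) − 5 = -64 + 0 − 5 = -69, attained at (-4, 0).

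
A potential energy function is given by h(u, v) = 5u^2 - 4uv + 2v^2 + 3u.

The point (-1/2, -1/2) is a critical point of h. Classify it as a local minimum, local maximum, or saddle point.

The Hessian of h is constant: H = [[10, -4], [-4, 4]].
det(H) = 10·4 − (-4)² = 24.
det(H) > 0 and tr(H) = 14 > 0, so H is positive definite and the point is a local minimum.

local minimum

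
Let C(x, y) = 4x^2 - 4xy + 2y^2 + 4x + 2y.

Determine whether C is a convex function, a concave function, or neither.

convex

C is quadratic, so its Hessian is the constant matrix H = [[8, -4], [-4, 4]].
det(H) = 16, tr(H) = 12.
det(H) > 0 and tr(H) > 0, so H is positive definite everywhere: convex.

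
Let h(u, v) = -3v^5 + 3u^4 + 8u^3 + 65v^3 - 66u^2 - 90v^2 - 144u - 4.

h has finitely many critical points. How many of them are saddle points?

6

h separates as a function of u plus a function of v, so ∇h=0 decouples.
∂h/∂u = 12(u - 3)(u + 1)(u + 4) = 0 at u ∈ {-4, -1, 3}; ∂h/∂v = -15v(v - 3)(v - 1)(v + 4) = 0 at v ∈ {-4, 0, 1, 3}.
The Hessian is diagonal: diag(h_uu, h_vv). Second derivatives: h_uu(-4)=252, h_uu(-1)=-144, h_uu(3)=336; h_vv(-4)=2100, h_vv(0)=-180, h_vv(1)=150, h_vv(3)=-630.
Saddle points occur where the two diagonal entries have opposite signs: (-4, 0), (-4, 3), (-1, -4), (-1, 1), (3, 0), (3, 3). Count: 6.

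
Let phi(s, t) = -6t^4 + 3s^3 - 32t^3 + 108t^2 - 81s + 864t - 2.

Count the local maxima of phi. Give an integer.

phi separates as a function of s plus a function of t, so ∇phi=0 decouples.
∂phi/∂s = 9(s - 3)(s + 3) = 0 at s ∈ {-3, 3}; ∂phi/∂t = -24(t - 3)(t + 3)(t + 4) = 0 at t ∈ {-4, -3, 3}.
The Hessian is diagonal: diag(phi_ss, phi_tt). Second derivatives: phi_ss(-3)=-54, phi_ss(3)=54; phi_tt(-4)=-168, phi_tt(-3)=144, phi_tt(3)=-1008.
Local maxima occur where both diagonal entries negative: (-3, -4), (-3, 3). Count: 2.

2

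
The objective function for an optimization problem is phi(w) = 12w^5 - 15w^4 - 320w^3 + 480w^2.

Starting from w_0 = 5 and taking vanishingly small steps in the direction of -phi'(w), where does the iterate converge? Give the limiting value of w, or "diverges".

4

phi'(w) = 60w(w - 4)(w - 1)(w + 4), so phi'(5) = 10800.
Gradient descent moves in the -phi' direction, i.e. w is decreasing.
The nearest critical point in that direction is w = 4, where phi'' = 5760 > 0 (a local minimum). The iterate converges there.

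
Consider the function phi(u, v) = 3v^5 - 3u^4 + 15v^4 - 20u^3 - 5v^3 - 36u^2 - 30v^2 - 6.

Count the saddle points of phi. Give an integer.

6

phi separates as a function of u plus a function of v, so ∇phi=0 decouples.
∂phi/∂u = -12u(u + 2)(u + 3) = 0 at u ∈ {-3, -2, 0}; ∂phi/∂v = 15v(v - 1)(v + 1)(v + 4) = 0 at v ∈ {-4, -1, 0, 1}.
The Hessian is diagonal: diag(phi_uu, phi_vv). Second derivatives: phi_uu(-3)=-36, phi_uu(-2)=24, phi_uu(0)=-72; phi_vv(-4)=-900, phi_vv(-1)=90, phi_vv(0)=-60, phi_vv(1)=150.
Saddle points occur where the two diagonal entries have opposite signs: (-3, -1), (-3, 1), (-2, -4), (-2, 0), (0, -1), (0, 1). Count: 6.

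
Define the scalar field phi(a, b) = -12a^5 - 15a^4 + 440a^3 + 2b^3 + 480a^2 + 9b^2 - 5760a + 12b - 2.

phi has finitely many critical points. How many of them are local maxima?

phi separates as a function of a plus a function of b, so ∇phi=0 decouples.
∂phi/∂a = -60(a - 4)(a - 2)(a + 3)(a + 4) = 0 at a ∈ {-4, -3, 2, 4}; ∂phi/∂b = 6(b + 1)(b + 2) = 0 at b ∈ {-2, -1}.
The Hessian is diagonal: diag(phi_aa, phi_bb). Second derivatives: phi_aa(-4)=2880, phi_aa(-3)=-2100, phi_aa(2)=3600, phi_aa(4)=-6720; phi_bb(-2)=-6, phi_bb(-1)=6.
Local maxima occur where both diagonal entries negative: (-3, -2), (4, -2). Count: 2.

2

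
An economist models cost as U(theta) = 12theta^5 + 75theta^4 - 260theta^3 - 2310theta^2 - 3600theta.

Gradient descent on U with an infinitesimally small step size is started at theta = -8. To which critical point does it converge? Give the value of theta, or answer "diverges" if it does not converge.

U'(theta) = 60(theta - 4)(theta + 1)(theta + 3)(theta + 5), so U'(-8) = 75600.
Gradient descent moves in the -U' direction, i.e. theta is decreasing.
There is no critical point below theta=-8, and U' keeps the same sign, so the iterate runs off to −∞.

diverges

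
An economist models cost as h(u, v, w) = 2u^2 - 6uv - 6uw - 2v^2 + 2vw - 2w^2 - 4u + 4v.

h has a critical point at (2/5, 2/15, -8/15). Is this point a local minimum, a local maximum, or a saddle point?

saddle point

The Hessian is constant: H = [[4, -6, -6], [-6, -4, 2], [-6, 2, -4]].
Leading principal minors: Δ₁ = 4, Δ₂ = -52, Δ₃ = 480.
The minors fit neither the all-positive nor the alternating-sign pattern, so H is indefinite: a saddle point.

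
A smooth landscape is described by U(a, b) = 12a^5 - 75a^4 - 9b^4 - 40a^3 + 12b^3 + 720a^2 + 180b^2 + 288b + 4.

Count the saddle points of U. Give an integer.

U separates as a function of a plus a function of b, so ∇U=0 decouples.
∂U/∂a = 60a(a - 4)(a - 3)(a + 2) = 0 at a ∈ {-2, 0, 3, 4}; ∂U/∂b = -36(b - 4)(b + 1)(b + 2) = 0 at b ∈ {-2, -1, 4}.
The Hessian is diagonal: diag(U_aa, U_bb). Second derivatives: U_aa(-2)=-3600, U_aa(0)=1440, U_aa(3)=-900, U_aa(4)=1440; U_bb(-2)=-216, U_bb(-1)=180, U_bb(4)=-1080.
Saddle points occur where the two diagonal entries have opposite signs: (-2, -1), (0, -2), (0, 4), (3, -1), (4, -2), (4, 4). Count: 6.

6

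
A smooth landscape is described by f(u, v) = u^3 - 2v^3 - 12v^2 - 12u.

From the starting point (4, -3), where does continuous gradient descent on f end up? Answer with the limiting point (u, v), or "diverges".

f is separable, so gradient descent decouples: u follows -∂f/∂u, v follows -∂f/∂v.
∂f/∂u = 3(u - 2)(u + 2); at u=4 this is 36, so u decreases.
∂f/∂v = -6v(v + 4); at v=-3 this is 18, so v decreases.
u converges to its nearest critical value 2 (a local min of the u-part); v converges to -4. The iterate converges to (2, -4).

(2, -4)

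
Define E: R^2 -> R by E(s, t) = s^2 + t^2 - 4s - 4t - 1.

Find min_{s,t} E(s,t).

-9

E(s,t) separates as P(s) + Q(t) − 1, so its minimum is min P + min Q − 1.
P'(s) = 2s - 4 vanishes at s ∈ {2}; Q'(t) = 2(t - 2) vanishes at t ∈ {2}.
Local minima of P (where P''>0): P(2)=-4. Local minima of Q: Q(2)=-4.
So the global minimum of E is P(2) + Q(2) − 1 = -4 − 4 − 1 = -9, attained at (2, 2).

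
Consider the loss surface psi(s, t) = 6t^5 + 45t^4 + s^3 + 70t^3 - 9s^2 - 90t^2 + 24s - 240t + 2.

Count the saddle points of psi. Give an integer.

4

psi separates as a function of s plus a function of t, so ∇psi=0 decouples.
∂psi/∂s = 3(s - 4)(s - 2) = 0 at s ∈ {2, 4}; ∂psi/∂t = 30(t - 1)(t + 1)(t + 2)(t + 4) = 0 at t ∈ {-4, -2, -1, 1}.
The Hessian is diagonal: diag(psi_ss, psi_tt). Second derivatives: psi_ss(2)=-6, psi_ss(4)=6; psi_tt(-4)=-900, psi_tt(-2)=180, psi_tt(-1)=-180, psi_tt(1)=900.
Saddle points occur where the two diagonal entries have opposite signs: (2, -2), (2, 1), (4, -4), (4, -1). Count: 4.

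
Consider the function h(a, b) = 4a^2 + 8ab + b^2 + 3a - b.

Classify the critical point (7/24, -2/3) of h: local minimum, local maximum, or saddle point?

The Hessian of h is constant: H = [[8, 8], [8, 2]].
det(H) = 8·2 − 8² = -48.
Since det(H) < 0, H is indefinite and the critical point is a saddle point.

saddle point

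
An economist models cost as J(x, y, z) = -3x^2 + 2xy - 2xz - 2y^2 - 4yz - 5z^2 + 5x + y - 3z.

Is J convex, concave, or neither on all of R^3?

J is quadratic, so its Hessian is the constant matrix H = [[-6, 2, -2], [2, -4, -4], [-2, -4, -10]].
Leading principal minors: -6, 20, -56.
Signs alternate −, +, − ⇒ H ≺ 0 ⇒ concave.

concave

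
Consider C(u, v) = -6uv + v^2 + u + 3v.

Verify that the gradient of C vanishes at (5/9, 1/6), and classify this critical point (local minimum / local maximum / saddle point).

∇C = (-6v + 1, -6u + 2v + 3); substituting (5/9, 1/6) gives ∇C = (0, 0), so (5/9, 1/6) is indeed a critical point.
The Hessian of C is constant: H = [[0, -6], [-6, 2]].
det(H) = 0·2 − (-6)² = -36.
Since det(H) < 0, H is indefinite and the critical point is a saddle point.

saddle point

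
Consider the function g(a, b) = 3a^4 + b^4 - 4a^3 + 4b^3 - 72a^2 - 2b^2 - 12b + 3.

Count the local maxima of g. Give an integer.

1

g separates as a function of a plus a function of b, so ∇g=0 decouples.
∂g/∂a = 12a(a - 4)(a + 3) = 0 at a ∈ {-3, 0, 4}; ∂g/∂b = 4(b - 1)(b + 1)(b + 3) = 0 at b ∈ {-3, -1, 1}.
The Hessian is diagonal: diag(g_aa, g_bb). Second derivatives: g_aa(-3)=252, g_aa(0)=-144, g_aa(4)=336; g_bb(-3)=32, g_bb(-1)=-16, g_bb(1)=32.
Local maxima occur where both diagonal entries negative: (0, -1). Count: 1.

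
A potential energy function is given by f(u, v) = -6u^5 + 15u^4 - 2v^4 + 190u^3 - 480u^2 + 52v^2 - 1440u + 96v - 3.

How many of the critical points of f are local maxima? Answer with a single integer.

4

f separates as a function of u plus a function of v, so ∇f=0 decouples.
∂f/∂u = -30(u - 4)(u - 3)(u + 1)(u + 4) = 0 at u ∈ {-4, -1, 3, 4}; ∂f/∂v = -8(v - 4)(v + 1)(v + 3) = 0 at v ∈ {-3, -1, 4}.
The Hessian is diagonal: diag(f_uu, f_vv). Second derivatives: f_uu(-4)=5040, f_uu(-1)=-1800, f_uu(3)=840, f_uu(4)=-1200; f_vv(-3)=-112, f_vv(-1)=80, f_vv(4)=-280.
Local maxima occur where both diagonal entries negative: (-1, -3), (-1, 4), (4, -3), (4, 4). Count: 4.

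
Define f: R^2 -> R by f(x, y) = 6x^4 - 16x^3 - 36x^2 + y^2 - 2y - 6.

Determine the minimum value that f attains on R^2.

f(x,y) separates as P(x) + Q(y) − 6, so its minimum is min P + min Q − 6.
P'(x) = 24x(x - 3)(x + 1) vanishes at x ∈ {-1, 0, 3}; Q'(y) = 2y - 2 vanishes at y ∈ {1}.
Local minima of P (where P''>0): P(-1)=-14, P(3)=-270. Local minima of Q: Q(1)=-1.
So the global minimum of f is P(3) + Q(1) − 6 = -270 − 1 − 6 = -277, attained at (3, 1).

-277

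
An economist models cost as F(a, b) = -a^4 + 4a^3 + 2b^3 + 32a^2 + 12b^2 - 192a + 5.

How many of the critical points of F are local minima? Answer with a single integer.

1

F separates as a function of a plus a function of b, so ∇F=0 decouples.
∂F/∂a = -4(a - 4)(a - 3)(a + 4) = 0 at a ∈ {-4, 3, 4}; ∂F/∂b = 6b(b + 4) = 0 at b ∈ {-4, 0}.
The Hessian is diagonal: diag(F_aa, F_bb). Second derivatives: F_aa(-4)=-224, F_aa(3)=28, F_aa(4)=-32; F_bb(-4)=-24, F_bb(0)=24.
Local minima occur where both diagonal entries positive: (3, 0). Count: 1.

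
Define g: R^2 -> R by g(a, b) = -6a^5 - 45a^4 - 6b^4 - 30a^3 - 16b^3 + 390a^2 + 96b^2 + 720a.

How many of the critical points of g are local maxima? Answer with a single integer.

g separates as a function of a plus a function of b, so ∇g=0 decouples.
∂g/∂a = -30(a - 2)(a + 1)(a + 3)(a + 4) = 0 at a ∈ {-4, -3, -1, 2}; ∂g/∂b = -24b(b - 2)(b + 4) = 0 at b ∈ {-4, 0, 2}.
The Hessian is diagonal: diag(g_aa, g_bb). Second derivatives: g_aa(-4)=540, g_aa(-3)=-300, g_aa(-1)=540, g_aa(2)=-2700; g_bb(-4)=-576, g_bb(0)=192, g_bb(2)=-288.
Local maxima occur where both diagonal entries negative: (-3, -4), (-3, 2), (2, -4), (2, 2). Count: 4.

4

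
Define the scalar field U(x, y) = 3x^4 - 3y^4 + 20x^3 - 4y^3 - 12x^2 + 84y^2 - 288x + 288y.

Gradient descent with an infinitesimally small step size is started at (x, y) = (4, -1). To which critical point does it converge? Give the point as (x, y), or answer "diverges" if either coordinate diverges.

(2, -2)

U is separable, so gradient descent decouples: x follows -∂U/∂x, y follows -∂U/∂y.
∂U/∂x = 12(x - 2)(x + 3)(x + 4); at x=4 this is 1344, so x decreases.
∂U/∂y = -12(y - 4)(y + 2)(y + 3); at y=-1 this is 120, so y decreases.
x converges to its nearest critical value 2 (a local min of the x-part); y converges to -2. The iterate converges to (2, -2).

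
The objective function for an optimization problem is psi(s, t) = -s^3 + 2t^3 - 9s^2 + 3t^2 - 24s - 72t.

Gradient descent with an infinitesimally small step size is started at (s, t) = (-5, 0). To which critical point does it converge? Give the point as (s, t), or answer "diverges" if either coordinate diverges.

(-4, 3)

psi is separable, so gradient descent decouples: s follows -∂psi/∂s, t follows -∂psi/∂t.
∂psi/∂s = -3(s + 2)(s + 4); at s=-5 this is -9, so s increases.
∂psi/∂t = 6(t - 3)(t + 4); at t=0 this is -72, so t increases.
s converges to its nearest critical value -4 (a local min of the s-part); t converges to 3. The iterate converges to (-4, 3).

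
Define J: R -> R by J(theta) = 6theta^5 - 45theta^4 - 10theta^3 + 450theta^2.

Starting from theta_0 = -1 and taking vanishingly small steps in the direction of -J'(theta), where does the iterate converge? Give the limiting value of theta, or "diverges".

J'(theta) = 30theta(theta - 5)(theta - 3)(theta + 2), so J'(-1) = -720.
Gradient descent moves in the -J' direction, i.e. theta is increasing.
The nearest critical point in that direction is theta = 0, where J'' = 900 > 0 (a local minimum). The iterate converges there.

0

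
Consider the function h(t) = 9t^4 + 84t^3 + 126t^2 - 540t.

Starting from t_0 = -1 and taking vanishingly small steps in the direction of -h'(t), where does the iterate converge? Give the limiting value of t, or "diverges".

h'(t) = 36(t - 1)(t + 3)(t + 5), so h'(-1) = -576.
Gradient descent moves in the -h' direction, i.e. t is increasing.
The nearest critical point in that direction is t = 1, where h'' = 864 > 0 (a local minimum). The iterate converges there.

1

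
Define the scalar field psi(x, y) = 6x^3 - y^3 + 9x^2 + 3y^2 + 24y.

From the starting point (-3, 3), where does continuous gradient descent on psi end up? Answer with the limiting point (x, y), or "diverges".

psi is separable, so gradient descent decouples: x follows -∂psi/∂x, y follows -∂psi/∂y.
∂psi/∂x = 18x(x + 1); at x=-3 this is 108, so x decreases.
∂psi/∂y = -3(y - 4)(y + 2); at y=3 this is 15, so y decreases.
The x-coordinate has no critical point in that direction and runs off to infinity.

diverges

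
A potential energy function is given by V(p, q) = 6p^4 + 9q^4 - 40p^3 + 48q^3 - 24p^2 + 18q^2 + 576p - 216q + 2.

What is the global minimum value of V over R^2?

V(p,q) separates as A(p) + B(q) + 2, so its minimum is min A + min B + 2.
A'(p) = 24(p - 4)(p - 3)(p + 2) vanishes at p ∈ {-2, 3, 4}; B'(q) = 36(q - 1)(q + 2)(q + 3) vanishes at q ∈ {-3, -2, 1}.
Local minima of A (where A''>0): A(-2)=-832, A(4)=896. Local minima of B: B(-3)=243, B(1)=-141.
So the global minimum of V is A(-2) + B(1) + 2 = -832 − 141 + 2 = -971, attained at (-2, 1).

-971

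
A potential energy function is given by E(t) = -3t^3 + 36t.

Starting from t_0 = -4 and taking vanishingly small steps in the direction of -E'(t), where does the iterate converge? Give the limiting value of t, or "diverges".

E'(t) = -9(t - 2)(t + 2), so E'(-4) = -108.
Gradient descent moves in the -E' direction, i.e. t is increasing.
The nearest critical point in that direction is t = -2, where E'' = 36 > 0 (a local minimum). The iterate converges there.

-2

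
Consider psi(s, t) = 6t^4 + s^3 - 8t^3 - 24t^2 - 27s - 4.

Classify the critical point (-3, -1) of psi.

The mixed partial ∂²psi/∂s∂t is 0, so the Hessian at any point is diag(psi_ss, psi_tt) = diag(6s, 24(3t^2 - 2t - 2)).
At (-3, -1): H = diag(-18, 72).
The eigenvalues have opposite signs, so H is indefinite: a saddle point.

saddle point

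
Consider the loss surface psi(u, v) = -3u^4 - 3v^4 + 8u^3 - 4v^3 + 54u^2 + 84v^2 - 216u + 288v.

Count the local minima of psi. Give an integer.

1

psi separates as a function of u plus a function of v, so ∇psi=0 decouples.
∂psi/∂u = -12(u - 3)(u - 2)(u + 3) = 0 at u ∈ {-3, 2, 3}; ∂psi/∂v = -12(v - 4)(v + 2)(v + 3) = 0 at v ∈ {-3, -2, 4}.
The Hessian is diagonal: diag(psi_uu, psi_vv). Second derivatives: psi_uu(-3)=-360, psi_uu(2)=60, psi_uu(3)=-72; psi_vv(-3)=-84, psi_vv(-2)=72, psi_vv(4)=-504.
Local minima occur where both diagonal entries positive: (2, -2). Count: 1.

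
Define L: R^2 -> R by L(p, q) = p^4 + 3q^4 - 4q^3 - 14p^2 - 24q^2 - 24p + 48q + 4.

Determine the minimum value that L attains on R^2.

-225

L(p,q) separates as A(p) + B(q) + 4, so its minimum is min A + min B + 4.
A'(p) = 4(p - 3)(p + 1)(p + 2) vanishes at p ∈ {-2, -1, 3}; B'(q) = 12(q - 2)(q - 1)(q + 2) vanishes at q ∈ {-2, 1, 2}.
Local minima of A (where A''>0): A(-2)=8, A(3)=-117. Local minima of B: B(-2)=-112, B(2)=16.
So the global minimum of L is A(3) + B(-2) + 4 = -117 − 112 + 4 = -225, attained at (3, -2).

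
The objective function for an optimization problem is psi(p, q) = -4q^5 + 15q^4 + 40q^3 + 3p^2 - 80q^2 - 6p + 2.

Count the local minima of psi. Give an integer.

psi separates as a function of p plus a function of q, so ∇psi=0 decouples.
∂psi/∂p = 6(p - 1) = 0 at p ∈ {1}; ∂psi/∂q = -20q(q - 4)(q - 1)(q + 2) = 0 at q ∈ {-2, 0, 1, 4}.
The Hessian is diagonal: diag(psi_pp, psi_qq). Second derivatives: psi_pp(1)=6; psi_qq(-2)=720, psi_qq(0)=-160, psi_qq(1)=180, psi_qq(4)=-1440.
Local minima occur where both diagonal entries positive: (1, -2), (1, 1). Count: 2.

2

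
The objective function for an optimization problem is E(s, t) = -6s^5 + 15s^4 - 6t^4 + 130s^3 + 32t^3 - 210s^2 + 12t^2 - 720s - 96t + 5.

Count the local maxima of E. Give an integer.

E separates as a function of s plus a function of t, so ∇E=0 decouples.
∂E/∂s = -30(s - 4)(s - 2)(s + 1)(s + 3) = 0 at s ∈ {-3, -1, 2, 4}; ∂E/∂t = -24(t - 4)(t - 1)(t + 1) = 0 at t ∈ {-1, 1, 4}.
The Hessian is diagonal: diag(E_ss, E_tt). Second derivatives: E_ss(-3)=2100, E_ss(-1)=-900, E_ss(2)=900, E_ss(4)=-2100; E_tt(-1)=-240, E_tt(1)=144, E_tt(4)=-360.
Local maxima occur where both diagonal entries negative: (-1, -1), (-1, 4), (4, -1), (4, 4). Count: 4.

4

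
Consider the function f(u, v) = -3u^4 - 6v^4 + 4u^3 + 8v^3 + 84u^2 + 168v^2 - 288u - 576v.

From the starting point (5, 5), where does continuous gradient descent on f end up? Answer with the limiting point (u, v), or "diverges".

diverges

f is separable, so gradient descent decouples: u follows -∂f/∂u, v follows -∂f/∂v.
∂f/∂u = -12(u - 3)(u - 2)(u + 4); at u=5 this is -648, so u increases.
∂f/∂v = -24(v - 3)(v - 2)(v + 4); at v=5 this is -1296, so v increases.
The u-coordinate has no critical point in that direction and runs off to infinity.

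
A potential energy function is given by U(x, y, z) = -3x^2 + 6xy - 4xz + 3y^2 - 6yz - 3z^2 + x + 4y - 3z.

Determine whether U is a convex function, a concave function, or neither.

U is quadratic, so its Hessian is the constant matrix H = [[-6, 6, -4], [6, 6, -6], [-4, -6, -6]].
Leading principal minors: -6, -72, 840.
Neither pattern holds ⇒ H is indefinite ⇒ neither convex nor concave.

neither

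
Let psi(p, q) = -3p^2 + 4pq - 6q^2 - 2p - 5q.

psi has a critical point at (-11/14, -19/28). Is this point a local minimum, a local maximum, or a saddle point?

The Hessian of psi is constant: H = [[-6, 4], [4, -12]].
det(H) = (-6)·(-12) − 4² = 56.
det(H) > 0 and tr(H) = -18 < 0, so H is negative definite and the point is a local maximum.

local maximum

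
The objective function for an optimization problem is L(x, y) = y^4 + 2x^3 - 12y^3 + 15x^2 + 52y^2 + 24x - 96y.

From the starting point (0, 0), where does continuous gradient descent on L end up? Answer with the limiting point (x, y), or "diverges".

L is separable, so gradient descent decouples: x follows -∂L/∂x, y follows -∂L/∂y.
∂L/∂x = 6(x + 1)(x + 4); at x=0 this is 24, so x decreases.
∂L/∂y = 4(y - 4)(y - 3)(y - 2); at y=0 this is -96, so y increases.
x converges to its nearest critical value -1 (a local min of the x-part); y converges to 2. The iterate converges to (-1, 2).

(-1, 2)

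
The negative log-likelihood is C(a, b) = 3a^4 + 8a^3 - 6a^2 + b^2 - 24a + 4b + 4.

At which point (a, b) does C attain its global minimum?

(1, -2)

C(a,b) separates as P(a) + Q(b) + 4, so its minimum is min P + min Q + 4.
P'(a) = 12(a - 1)(a + 1)(a + 2) vanishes at a ∈ {-2, -1, 1}; Q'(b) = 2b + 4 vanishes at b ∈ {-2}.
Local minima of P (where P''>0): P(-2)=8, P(1)=-19. Local minima of Q: Q(-2)=-4.
So the global minimum of C is P(1) + Q(-2) + 4 = -19 − 4 + 4 = -19, attained at (1, -2).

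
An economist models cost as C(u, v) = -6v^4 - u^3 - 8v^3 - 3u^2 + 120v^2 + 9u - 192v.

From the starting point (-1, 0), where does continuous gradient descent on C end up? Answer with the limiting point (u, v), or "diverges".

C is separable, so gradient descent decouples: u follows -∂C/∂u, v follows -∂C/∂v.
∂C/∂u = -3(u - 1)(u + 3); at u=-1 this is 12, so u decreases.
∂C/∂v = -24(v - 2)(v - 1)(v + 4); at v=0 this is -192, so v increases.
u converges to its nearest critical value -3 (a local min of the u-part); v converges to 1. The iterate converges to (-3, 1).

(-3, 1)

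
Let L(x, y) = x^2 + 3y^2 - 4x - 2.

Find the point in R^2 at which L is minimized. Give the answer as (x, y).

L(x,y) separates as P(x) + Q(y) − 2, so its minimum is min P + min Q − 2.
P'(x) = 2x - 4 vanishes at x ∈ {2}; Q'(y) = 6y vanishes at y ∈ {0}.
Local minima of P (where P''>0): P(2)=-4. Local minima of Q: Q(0)=0.
So the global minimum of L is P(2) + Q(0) − 2 = -4 + 0 − 2 = -6, attained at (2, 0).

(2, 0)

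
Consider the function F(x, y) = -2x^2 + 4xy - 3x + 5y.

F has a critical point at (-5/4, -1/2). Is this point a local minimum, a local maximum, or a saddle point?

The Hessian of F is constant: H = [[-4, 4], [4, 0]].
det(H) = (-4)·0 − 4² = -16.
Since det(H) < 0, H is indefinite and the critical point is a saddle point.

saddle point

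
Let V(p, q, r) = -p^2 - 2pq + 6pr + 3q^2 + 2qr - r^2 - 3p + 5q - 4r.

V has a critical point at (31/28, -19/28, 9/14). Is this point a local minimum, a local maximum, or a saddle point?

The Hessian is constant: H = [[-2, -2, 6], [-2, 6, 2], [6, 2, -2]].
Leading principal minors: Δ₁ = -2, Δ₂ = -16, Δ₃ = -224.
The minors fit neither the all-positive nor the alternating-sign pattern, so H is indefinite: a saddle point.

saddle point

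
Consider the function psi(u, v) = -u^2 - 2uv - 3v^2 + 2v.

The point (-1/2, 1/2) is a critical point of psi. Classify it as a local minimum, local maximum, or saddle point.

The Hessian of psi is constant: H = [[-2, -2], [-2, -6]].
det(H) = (-2)·(-6) − (-2)² = 8.
det(H) > 0 and tr(H) = -8 < 0, so H is negative definite and the point is a local maximum.

local maximum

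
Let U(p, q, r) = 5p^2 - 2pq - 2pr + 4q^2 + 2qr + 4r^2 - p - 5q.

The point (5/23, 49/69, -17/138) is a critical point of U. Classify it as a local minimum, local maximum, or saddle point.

local minimum

The Hessian is constant: H = [[10, -2, -2], [-2, 8, 2], [-2, 2, 8]].
Leading principal minors: Δ₁ = 10, Δ₂ = 76, Δ₃ = 552.
All leading minors are positive, so H is positive definite: a local minimum.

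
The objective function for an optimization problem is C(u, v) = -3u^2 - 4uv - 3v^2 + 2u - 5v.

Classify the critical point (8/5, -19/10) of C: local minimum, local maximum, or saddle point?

local maximum

The Hessian of C is constant: H = [[-6, -4], [-4, -6]].
det(H) = (-6)·(-6) − (-4)² = 20.
det(H) > 0 and tr(H) = -12 < 0, so H is negative definite and the point is a local maximum.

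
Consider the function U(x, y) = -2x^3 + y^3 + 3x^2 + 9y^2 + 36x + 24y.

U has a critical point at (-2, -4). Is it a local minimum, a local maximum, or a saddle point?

The mixed partial ∂²U/∂x∂y is 0, so the Hessian at any point is diag(U_xx, U_yy) = diag(6(-2x + 1), 6(y + 3)).
At (-2, -4): H = diag(30, -6).
The eigenvalues have opposite signs, so H is indefinite: a saddle point.

saddle point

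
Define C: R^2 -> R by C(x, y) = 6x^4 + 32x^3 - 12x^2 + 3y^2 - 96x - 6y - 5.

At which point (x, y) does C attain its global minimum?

(-4, 1)

C(x,y) separates as P(x) + Q(y) − 5, so its minimum is min P + min Q − 5.
P'(x) = 24(x - 1)(x + 1)(x + 4) vanishes at x ∈ {-4, -1, 1}; Q'(y) = 6y - 6 vanishes at y ∈ {1}.
Local minima of P (where P''>0): P(-4)=-320, P(1)=-70. Local minima of Q: Q(1)=-3.
So the global minimum of C is P(-4) + Q(1) − 5 = -320 − 3 − 5 = -328, attained at (-4, 1).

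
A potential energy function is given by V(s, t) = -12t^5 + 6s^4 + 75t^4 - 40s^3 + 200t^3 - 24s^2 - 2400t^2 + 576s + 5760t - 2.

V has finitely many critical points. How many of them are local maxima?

V separates as a function of s plus a function of t, so ∇V=0 decouples.
∂V/∂s = 24(s - 4)(s - 3)(s + 2) = 0 at s ∈ {-2, 3, 4}; ∂V/∂t = -60(t - 4)(t - 3)(t - 2)(t + 4) = 0 at t ∈ {-4, 2, 3, 4}.
The Hessian is diagonal: diag(V_ss, V_tt). Second derivatives: V_ss(-2)=720, V_ss(3)=-120, V_ss(4)=144; V_tt(-4)=20160, V_tt(2)=-720, V_tt(3)=420, V_tt(4)=-960.
Local maxima occur where both diagonal entries negative: (3, 2), (3, 4). Count: 2.

2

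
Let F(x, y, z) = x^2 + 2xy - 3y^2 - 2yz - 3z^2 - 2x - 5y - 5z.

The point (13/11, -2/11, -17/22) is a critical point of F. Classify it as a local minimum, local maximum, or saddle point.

saddle point

The Hessian is constant: H = [[2, 2, 0], [2, -6, -2], [0, -2, -6]].
Leading principal minors: Δ₁ = 2, Δ₂ = -16, Δ₃ = 88.
The minors fit neither the all-positive nor the alternating-sign pattern, so H is indefinite: a saddle point.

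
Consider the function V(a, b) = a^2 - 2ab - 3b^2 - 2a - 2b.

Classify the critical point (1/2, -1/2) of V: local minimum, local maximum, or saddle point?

The Hessian of V is constant: H = [[2, -2], [-2, -6]].
det(H) = 2·(-6) − (-2)² = -16.
Since det(H) < 0, H is indefinite and the critical point is a saddle point.

saddle point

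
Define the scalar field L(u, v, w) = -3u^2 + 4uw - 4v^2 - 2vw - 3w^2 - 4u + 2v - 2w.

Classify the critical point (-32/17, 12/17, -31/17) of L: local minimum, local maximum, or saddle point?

local maximum

The Hessian is constant: H = [[-6, 0, 4], [0, -8, -2], [4, -2, -6]].
Leading principal minors: Δ₁ = -6, Δ₂ = 48, Δ₃ = -136.
The minors alternate sign starting negative (−, +, −), so H is negative definite: a local maximum.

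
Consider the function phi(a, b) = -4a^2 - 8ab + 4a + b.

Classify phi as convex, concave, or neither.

neither

phi is quadratic, so its Hessian is the constant matrix H = [[-8, -8], [-8, 0]].
det(H) = -64, tr(H) = -8.
det(H) < 0, so H is indefinite: neither convex nor concave.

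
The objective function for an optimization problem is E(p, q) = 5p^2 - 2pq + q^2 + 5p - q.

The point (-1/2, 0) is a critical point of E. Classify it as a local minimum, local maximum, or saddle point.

local minimum

The Hessian of E is constant: H = [[10, -2], [-2, 2]].
det(H) = 10·2 − (-2)² = 16.
det(H) > 0 and tr(H) = 12 > 0, so H is positive definite and the point is a local minimum.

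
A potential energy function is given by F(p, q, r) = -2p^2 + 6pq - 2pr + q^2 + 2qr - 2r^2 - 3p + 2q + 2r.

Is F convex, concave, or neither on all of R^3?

F is quadratic, so its Hessian is the constant matrix H = [[-4, 6, -2], [6, 2, 2], [-2, 2, -4]].
Leading principal minors: -4, -44, 136.
Neither pattern holds ⇒ H is indefinite ⇒ neither convex nor concave.

neither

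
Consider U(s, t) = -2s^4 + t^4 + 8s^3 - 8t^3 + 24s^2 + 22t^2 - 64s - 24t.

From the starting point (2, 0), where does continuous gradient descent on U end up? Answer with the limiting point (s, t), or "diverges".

(1, 1)

U is separable, so gradient descent decouples: s follows -∂U/∂s, t follows -∂U/∂t.
∂U/∂s = -8(s - 4)(s - 1)(s + 2); at s=2 this is 64, so s decreases.
∂U/∂t = 4(t - 3)(t - 2)(t - 1); at t=0 this is -24, so t increases.
s converges to its nearest critical value 1 (a local min of the s-part); t converges to 1. The iterate converges to (1, 1).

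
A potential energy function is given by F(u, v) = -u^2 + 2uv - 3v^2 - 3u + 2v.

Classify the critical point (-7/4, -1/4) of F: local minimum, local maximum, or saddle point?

The Hessian of F is constant: H = [[-2, 2], [2, -6]].
det(H) = (-2)·(-6) − 2² = 8.
det(H) > 0 and tr(H) = -8 < 0, so H is negative definite and the point is a local maximum.

local maximum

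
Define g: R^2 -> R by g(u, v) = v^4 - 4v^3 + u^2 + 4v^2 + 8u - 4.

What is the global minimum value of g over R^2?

-20

g(u,v) separates as P(u) + Q(v) − 4, so its minimum is min P + min Q − 4.
P'(u) = 2u + 8 vanishes at u ∈ {-4}; Q'(v) = 4v(v - 2)(v - 1) vanishes at v ∈ {0, 1, 2}.
Local minima of P (where P''>0): P(-4)=-16. Local minima of Q: Q(0)=0, Q(2)=0.
So the global minimum of g is P(-4) + Q(0) − 4 = -16 + 0 − 4 = -20, attained at (-4, 0).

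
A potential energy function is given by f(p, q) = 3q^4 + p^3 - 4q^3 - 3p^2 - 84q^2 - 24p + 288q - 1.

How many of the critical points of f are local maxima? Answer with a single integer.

f separates as a function of p plus a function of q, so ∇f=0 decouples.
∂f/∂p = 3(p - 4)(p + 2) = 0 at p ∈ {-2, 4}; ∂f/∂q = 12(q - 3)(q - 2)(q + 4) = 0 at q ∈ {-4, 2, 3}.
The Hessian is diagonal: diag(f_pp, f_qq). Second derivatives: f_pp(-2)=-18, f_pp(4)=18; f_qq(-4)=504, f_qq(2)=-72, f_qq(3)=84.
Local maxima occur where both diagonal entries negative: (-2, 2). Count: 1.

1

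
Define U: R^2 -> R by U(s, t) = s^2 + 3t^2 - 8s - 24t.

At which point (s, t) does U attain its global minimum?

U(s,t) separates as P(s) + Q(t), so its minimum is min P + min Q.
P'(s) = 2s - 8 vanishes at s ∈ {4}; Q'(t) = 6(t - 4) vanishes at t ∈ {4}.
Local minima of P (where P''>0): P(4)=-16. Local minima of Q: Q(4)=-48.
So the global minimum of U is P(4) + Q(4) = -16 − 48 = -64, attained at (4, 4).

(4, 4)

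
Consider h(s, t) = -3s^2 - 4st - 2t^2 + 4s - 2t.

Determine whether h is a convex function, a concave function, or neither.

h is quadratic, so its Hessian is the constant matrix H = [[-6, -4], [-4, -4]].
det(H) = 8, tr(H) = -10.
det(H) > 0 and tr(H) < 0, so H is negative definite everywhere: concave.

concave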